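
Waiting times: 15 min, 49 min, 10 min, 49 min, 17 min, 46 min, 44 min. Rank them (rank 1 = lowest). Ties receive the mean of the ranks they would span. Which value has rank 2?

15

Sorted (ascending): 10, 15, 17, 44, 46, 49, 49
The 2 values of 49 occupy positions 6–7 → average rank (6+7)/2 = 6.5.
Rank 2 → value 15.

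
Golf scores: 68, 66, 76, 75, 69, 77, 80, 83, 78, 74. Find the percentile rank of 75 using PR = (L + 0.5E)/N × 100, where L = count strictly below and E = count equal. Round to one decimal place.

N = 10.
Strictly below 75: 4. Equal to 75: 1.
PR = (4 + 0.5·1)/10 × 100 = 45.0

45.0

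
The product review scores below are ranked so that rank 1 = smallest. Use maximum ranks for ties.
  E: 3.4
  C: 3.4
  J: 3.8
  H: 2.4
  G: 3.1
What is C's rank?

Sorted (ascending): 2.4, 3.1, 3.4, 3.4, 3.8
The 2 values of 3.4 occupy positions 3–4 → each gets rank 4.
C has value 3.4 → rank 4.

4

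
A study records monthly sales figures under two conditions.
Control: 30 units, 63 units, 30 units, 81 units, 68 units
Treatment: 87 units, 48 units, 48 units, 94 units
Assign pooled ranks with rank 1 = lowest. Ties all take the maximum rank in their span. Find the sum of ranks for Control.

22

Sorted (ascending): 30, 30, 48, 48, 63, 68, 81, 87, 94
The 2 values of 30 occupy positions 1–2 → each gets rank 2.
The 2 values of 48 occupy positions 3–4 → each gets rank 4.
Control values → pooled ranks: 30→2, 63→5, 30→2, 81→7, 68→6
Rank sum = 2 + 5 + 2 + 7 + 6 = 22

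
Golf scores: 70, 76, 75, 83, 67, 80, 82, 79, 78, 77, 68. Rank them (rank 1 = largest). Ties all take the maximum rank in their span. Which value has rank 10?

68

Sorted (descending): 83, 82, 80, 79, 78, 77, 76, 75, 70, 68, 67
No ties — each value takes its position as its rank.
Rank 10 → value 68.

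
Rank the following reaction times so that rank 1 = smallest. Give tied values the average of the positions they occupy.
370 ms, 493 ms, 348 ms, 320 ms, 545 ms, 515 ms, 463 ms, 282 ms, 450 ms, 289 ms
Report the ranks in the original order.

Sorted (ascending): 282, 289, 320, 348, 370, 450, 463, 493, 515, 545
No ties — each value takes its position as its rank.

5, 8, 4, 3, 10, 9, 7, 1, 6, 2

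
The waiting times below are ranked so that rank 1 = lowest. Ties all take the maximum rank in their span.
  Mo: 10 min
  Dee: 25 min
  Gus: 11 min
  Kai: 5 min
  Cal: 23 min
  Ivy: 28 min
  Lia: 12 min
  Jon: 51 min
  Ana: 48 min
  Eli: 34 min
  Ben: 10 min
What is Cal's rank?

6

Sorted (ascending): 5, 10, 10, 11, 12, 23, 25, 28, 34, 48, 51
The 2 values of 10 occupy positions 2–3 → each gets rank 3.
Cal has value 23 min → rank 6.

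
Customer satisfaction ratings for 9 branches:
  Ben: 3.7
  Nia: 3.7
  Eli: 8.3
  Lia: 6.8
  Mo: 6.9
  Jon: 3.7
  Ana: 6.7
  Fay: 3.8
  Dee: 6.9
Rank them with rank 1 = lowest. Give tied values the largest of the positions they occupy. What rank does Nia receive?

Sorted (ascending): 3.7, 3.7, 3.7, 3.8, 6.7, 6.8, 6.9, 6.9, 8.3
The 3 values of 3.7 occupy positions 1–3 → each gets rank 3.
The 2 values of 6.9 occupy positions 7–8 → each gets rank 8.
Nia has value 3.7 → rank 3.

3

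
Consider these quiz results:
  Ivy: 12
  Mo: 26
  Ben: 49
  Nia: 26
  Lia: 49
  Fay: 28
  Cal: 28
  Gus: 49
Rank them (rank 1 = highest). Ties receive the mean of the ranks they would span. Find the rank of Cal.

4.5

Sorted (descending): 49, 49, 49, 28, 28, 26, 26, 12
The 3 values of 49 occupy positions 1–3 → average rank 2.
The 2 values of 28 occupy positions 4–5 → average rank (4+5)/2 = 4.5.
The 2 values of 26 occupy positions 6–7 → average rank (6+7)/2 = 6.5.
Cal has value 28 → rank 4.5.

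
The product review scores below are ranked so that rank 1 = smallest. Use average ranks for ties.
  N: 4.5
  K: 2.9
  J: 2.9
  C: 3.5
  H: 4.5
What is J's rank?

1.5

Sorted (ascending): 2.9, 2.9, 3.5, 4.5, 4.5
The 2 values of 2.9 occupy positions 1–2 → average rank (1+2)/2 = 1.5.
The 2 values of 4.5 occupy positions 4–5 → average rank (4+5)/2 = 4.5.
J has value 2.9 → rank 1.5.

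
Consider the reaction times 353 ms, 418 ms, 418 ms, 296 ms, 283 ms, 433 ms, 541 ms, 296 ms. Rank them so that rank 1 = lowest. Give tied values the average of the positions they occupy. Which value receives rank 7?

433

Sorted (ascending): 283, 296, 296, 353, 418, 418, 433, 541
The 2 values of 296 occupy positions 2–3 → average rank (2+3)/2 = 2.5.
The 2 values of 418 occupy positions 5–6 → average rank (5+6)/2 = 5.5.
Rank 7 → value 433.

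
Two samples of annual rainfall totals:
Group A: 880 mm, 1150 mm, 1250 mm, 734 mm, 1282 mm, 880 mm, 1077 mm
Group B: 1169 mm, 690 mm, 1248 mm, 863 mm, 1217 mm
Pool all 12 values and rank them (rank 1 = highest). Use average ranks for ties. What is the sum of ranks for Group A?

Sorted (descending): 1282, 1250, 1248, 1217, 1169, 1150, 1077, 880, 880, 863, 734, 690
The 2 values of 880 occupy positions 8–9 → average rank (8+9)/2 = 8.5.
Group A values → pooled ranks: 880→8.5, 1150→6, 1250→2, 734→11, 1282→1, 880→8.5, 1077→7
Rank sum = 8.5 + 6 + 2 + 11 + 1 + 8.5 + 7 = 44

44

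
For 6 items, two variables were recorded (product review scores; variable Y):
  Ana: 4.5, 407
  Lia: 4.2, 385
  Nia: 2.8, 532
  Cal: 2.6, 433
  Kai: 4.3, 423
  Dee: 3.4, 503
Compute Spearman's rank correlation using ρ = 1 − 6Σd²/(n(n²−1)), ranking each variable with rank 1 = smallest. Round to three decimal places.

Ranks of variable 1: 6, 4, 2, 1, 5, 3
Ranks of variable 2: 2, 1, 6, 4, 3, 5
d = r₁ − r₂: 4, 3, -4, -3, 2, -2
d²: 16, 9, 16, 9, 4, 4; Σd² = 58
ρ = 1 − 6·58/(6·35) = 1 − 348/210 = -0.657

-0.657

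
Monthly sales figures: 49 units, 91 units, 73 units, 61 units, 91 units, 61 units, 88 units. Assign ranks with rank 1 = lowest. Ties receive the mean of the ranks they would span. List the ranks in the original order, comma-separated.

Sorted (ascending): 49, 61, 61, 73, 88, 91, 91
The 2 values of 61 occupy positions 2–3 → average rank (2+3)/2 = 2.5.
The 2 values of 91 occupy positions 6–7 → average rank (6+7)/2 = 6.5.

1, 6.5, 4, 2.5, 6.5, 2.5, 5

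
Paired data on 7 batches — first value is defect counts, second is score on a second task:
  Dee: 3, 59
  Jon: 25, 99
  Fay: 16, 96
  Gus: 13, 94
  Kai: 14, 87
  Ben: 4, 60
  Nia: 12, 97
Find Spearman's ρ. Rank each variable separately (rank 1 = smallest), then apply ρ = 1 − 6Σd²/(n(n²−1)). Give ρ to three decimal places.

Ranks of variable 1: 1, 7, 6, 4, 5, 2, 3
Ranks of variable 2: 1, 7, 5, 4, 3, 2, 6
d = r₁ − r₂: 0, 0, 1, 0, 2, 0, -3
d²: 0, 0, 1, 0, 4, 0, 9; Σd² = 14
ρ = 1 − 6·14/(7·48) = 1 − 84/336 = 0.750

0.750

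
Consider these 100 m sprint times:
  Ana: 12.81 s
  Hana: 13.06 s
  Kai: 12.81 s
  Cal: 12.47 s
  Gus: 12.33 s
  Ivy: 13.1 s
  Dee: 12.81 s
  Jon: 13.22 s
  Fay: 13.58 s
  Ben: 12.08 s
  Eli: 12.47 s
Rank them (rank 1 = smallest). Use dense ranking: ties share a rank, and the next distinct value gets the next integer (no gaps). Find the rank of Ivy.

6

Sorted (ascending): 12.08, 12.33, 12.47, 12.47, 12.81, 12.81, 12.81, 13.06, 13.1, 13.22, 13.58
The 2 values of 12.47 share dense rank 3.
The 3 values of 12.81 share dense rank 4.
Remaining distinct values take the next consecutive integers.
Ivy has value 13.1 s → rank 6.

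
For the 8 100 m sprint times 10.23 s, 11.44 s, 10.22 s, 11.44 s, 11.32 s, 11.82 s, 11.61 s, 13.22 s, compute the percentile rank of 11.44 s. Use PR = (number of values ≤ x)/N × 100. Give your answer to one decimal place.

N = 8.
Strictly below 11.44: 3. Equal to 11.44: 2.
PR = 5/8 × 100 = 62.5

62.5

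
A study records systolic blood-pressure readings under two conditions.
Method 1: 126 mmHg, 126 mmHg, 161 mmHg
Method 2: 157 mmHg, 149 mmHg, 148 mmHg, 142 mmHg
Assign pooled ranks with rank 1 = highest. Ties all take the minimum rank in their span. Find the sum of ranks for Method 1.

13

Sorted (descending): 161, 157, 149, 148, 142, 126, 126
The 2 values of 126 occupy positions 6–7 → each gets rank 6.
Method 1 values → pooled ranks: 126→6, 126→6, 161→1
Rank sum = 6 + 6 + 1 = 13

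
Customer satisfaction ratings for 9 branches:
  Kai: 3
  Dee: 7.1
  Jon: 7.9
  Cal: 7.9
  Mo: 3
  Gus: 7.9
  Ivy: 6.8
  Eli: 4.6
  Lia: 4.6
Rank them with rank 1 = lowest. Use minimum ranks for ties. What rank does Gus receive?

7

Sorted (ascending): 3, 3, 4.6, 4.6, 6.8, 7.1, 7.9, 7.9, 7.9
The 2 values of 3 occupy positions 1–2 → each gets rank 1.
The 2 values of 4.6 occupy positions 3–4 → each gets rank 3.
The 3 values of 7.9 occupy positions 7–9 → each gets rank 7.
Gus has value 7.9 → rank 7.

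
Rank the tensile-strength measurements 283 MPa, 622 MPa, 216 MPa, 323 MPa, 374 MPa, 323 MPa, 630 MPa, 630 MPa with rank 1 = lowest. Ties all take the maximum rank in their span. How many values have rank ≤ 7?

Sorted (ascending): 216, 283, 323, 323, 374, 622, 630, 630
The 2 values of 323 occupy positions 3–4 → each gets rank 4.
The 2 values of 630 occupy positions 7–8 → each gets rank 8.
Ranks ≤ 7: {1, 2, 4, 4, 5, 6} → 6 values.

6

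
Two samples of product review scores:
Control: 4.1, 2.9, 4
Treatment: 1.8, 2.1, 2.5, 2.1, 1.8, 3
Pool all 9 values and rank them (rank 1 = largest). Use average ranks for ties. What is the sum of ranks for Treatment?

38

Sorted (descending): 4.1, 4, 3, 2.9, 2.5, 2.1, 2.1, 1.8, 1.8
The 2 values of 2.1 occupy positions 6–7 → average rank (6+7)/2 = 6.5.
The 2 values of 1.8 occupy positions 8–9 → average rank (8+9)/2 = 8.5.
Treatment values → pooled ranks: 1.8→8.5, 2.1→6.5, 2.5→5, 2.1→6.5, 1.8→8.5, 3→3
Rank sum = 8.5 + 6.5 + 5 + 6.5 + 8.5 + 3 = 38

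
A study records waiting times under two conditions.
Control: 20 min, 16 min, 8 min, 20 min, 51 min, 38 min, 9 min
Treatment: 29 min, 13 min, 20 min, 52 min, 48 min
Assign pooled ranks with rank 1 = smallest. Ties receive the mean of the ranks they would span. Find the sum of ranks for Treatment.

39

Sorted (ascending): 8, 9, 13, 16, 20, 20, 20, 29, 38, 48, 51, 52
The 3 values of 20 occupy positions 5–7 → average rank 6.
Treatment values → pooled ranks: 29→8, 13→3, 20→6, 52→12, 48→10
Rank sum = 8 + 3 + 6 + 12 + 10 = 39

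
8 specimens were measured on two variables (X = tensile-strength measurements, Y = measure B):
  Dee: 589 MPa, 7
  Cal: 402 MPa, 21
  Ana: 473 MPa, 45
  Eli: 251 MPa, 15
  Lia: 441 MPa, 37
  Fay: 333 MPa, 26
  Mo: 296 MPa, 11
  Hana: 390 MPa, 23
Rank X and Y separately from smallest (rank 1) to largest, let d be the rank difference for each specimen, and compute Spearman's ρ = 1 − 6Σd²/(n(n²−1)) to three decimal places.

Ranks of variable 1: 8, 5, 7, 1, 6, 3, 2, 4
Ranks of variable 2: 1, 4, 8, 3, 7, 6, 2, 5
d = r₁ − r₂: 7, 1, -1, -2, -1, -3, 0, -1
d²: 49, 1, 1, 4, 1, 9, 0, 1; Σd² = 66
ρ = 1 − 6·66/(8·63) = 1 − 396/504 = 0.214

0.214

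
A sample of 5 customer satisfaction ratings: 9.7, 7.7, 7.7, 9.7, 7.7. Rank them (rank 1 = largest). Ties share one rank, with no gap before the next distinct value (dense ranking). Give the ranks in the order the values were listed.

Sorted (descending): 9.7, 9.7, 7.7, 7.7, 7.7
The 2 values of 9.7 share dense rank 1.
The 3 values of 7.7 share dense rank 2.

1, 2, 2, 1, 2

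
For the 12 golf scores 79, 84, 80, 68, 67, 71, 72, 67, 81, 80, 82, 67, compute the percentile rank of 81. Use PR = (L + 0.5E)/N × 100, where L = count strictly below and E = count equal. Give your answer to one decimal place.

79.2

N = 12.
Strictly below 81: 9. Equal to 81: 1.
PR = (9 + 0.5·1)/12 × 100 = 79.2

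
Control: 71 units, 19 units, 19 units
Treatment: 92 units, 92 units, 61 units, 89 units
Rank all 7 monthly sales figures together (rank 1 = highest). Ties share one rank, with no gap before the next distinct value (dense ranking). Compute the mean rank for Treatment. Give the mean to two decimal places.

Sorted (descending): 92, 92, 89, 71, 61, 19, 19
The 2 values of 92 share dense rank 1.
The 2 values of 19 share dense rank 5.
Remaining distinct values take the next consecutive integers.
Treatment values → pooled ranks: 92→1, 92→1, 61→4, 89→2
Mean rank = (1 + 1 + 4 + 2) / 4 = 2.00

2.00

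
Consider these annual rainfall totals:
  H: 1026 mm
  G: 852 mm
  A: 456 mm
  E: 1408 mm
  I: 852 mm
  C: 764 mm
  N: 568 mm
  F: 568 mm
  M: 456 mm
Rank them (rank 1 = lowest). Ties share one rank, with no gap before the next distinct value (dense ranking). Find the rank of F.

Sorted (ascending): 456, 456, 568, 568, 764, 852, 852, 1026, 1408
The 2 values of 456 share dense rank 1.
The 2 values of 568 share dense rank 2.
The 2 values of 852 share dense rank 4.
Remaining distinct values take the next consecutive integers.
F has value 568 mm → rank 2.

2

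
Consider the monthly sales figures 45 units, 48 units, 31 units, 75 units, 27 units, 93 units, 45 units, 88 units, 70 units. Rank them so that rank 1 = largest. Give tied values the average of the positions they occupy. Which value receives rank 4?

70

Sorted (descending): 93, 88, 75, 70, 48, 45, 45, 31, 27
The 2 values of 45 occupy positions 6–7 → average rank (6+7)/2 = 6.5.
Rank 4 → value 70.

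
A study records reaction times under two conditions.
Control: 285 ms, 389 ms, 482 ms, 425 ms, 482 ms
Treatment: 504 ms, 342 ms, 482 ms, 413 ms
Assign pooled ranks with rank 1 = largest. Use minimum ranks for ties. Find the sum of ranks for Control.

Sorted (descending): 504, 482, 482, 482, 425, 413, 389, 342, 285
The 3 values of 482 occupy positions 2–4 → each gets rank 2.
Control values → pooled ranks: 285→9, 389→7, 482→2, 425→5, 482→2
Rank sum = 9 + 7 + 2 + 5 + 2 = 25

25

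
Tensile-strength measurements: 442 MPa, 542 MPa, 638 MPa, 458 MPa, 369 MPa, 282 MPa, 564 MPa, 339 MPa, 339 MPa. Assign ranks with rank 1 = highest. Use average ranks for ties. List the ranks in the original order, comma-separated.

Sorted (descending): 638, 564, 542, 458, 442, 369, 339, 339, 282
The 2 values of 339 occupy positions 7–8 → average rank (7+8)/2 = 7.5.

5, 3, 1, 4, 6, 9, 2, 7.5, 7.5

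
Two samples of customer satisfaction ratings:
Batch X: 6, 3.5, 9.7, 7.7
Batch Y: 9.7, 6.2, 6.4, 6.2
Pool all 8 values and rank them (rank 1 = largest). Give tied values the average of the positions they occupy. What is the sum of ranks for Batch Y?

Sorted (descending): 9.7, 9.7, 7.7, 6.4, 6.2, 6.2, 6, 3.5
The 2 values of 9.7 occupy positions 1–2 → average rank (1+2)/2 = 1.5.
The 2 values of 6.2 occupy positions 5–6 → average rank (5+6)/2 = 5.5.
Batch Y values → pooled ranks: 9.7→1.5, 6.2→5.5, 6.4→4, 6.2→5.5
Rank sum = 1.5 + 5.5 + 4 + 5.5 = 16.5

16.5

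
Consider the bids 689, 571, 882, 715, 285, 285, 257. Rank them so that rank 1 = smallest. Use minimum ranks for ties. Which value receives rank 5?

Sorted (ascending): 257, 285, 285, 571, 689, 715, 882
The 2 values of 285 occupy positions 2–3 → each gets rank 2.
Rank 5 → value 689.

689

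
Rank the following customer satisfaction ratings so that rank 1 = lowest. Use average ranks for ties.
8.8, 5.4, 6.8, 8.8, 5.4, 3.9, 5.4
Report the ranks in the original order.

Sorted (ascending): 3.9, 5.4, 5.4, 5.4, 6.8, 8.8, 8.8
The 3 values of 5.4 occupy positions 2–4 → average rank 3.
The 2 values of 8.8 occupy positions 6–7 → average rank (6+7)/2 = 6.5.

6.5, 3, 5, 6.5, 3, 1, 3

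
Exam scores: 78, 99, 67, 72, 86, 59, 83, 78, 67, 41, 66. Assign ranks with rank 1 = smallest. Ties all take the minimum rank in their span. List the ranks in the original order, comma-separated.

Sorted (ascending): 41, 59, 66, 67, 67, 72, 78, 78, 83, 86, 99
The 2 values of 67 occupy positions 4–5 → each gets rank 4.
The 2 values of 78 occupy positions 7–8 → each gets rank 7.

7, 11, 4, 6, 10, 2, 9, 7, 4, 1, 3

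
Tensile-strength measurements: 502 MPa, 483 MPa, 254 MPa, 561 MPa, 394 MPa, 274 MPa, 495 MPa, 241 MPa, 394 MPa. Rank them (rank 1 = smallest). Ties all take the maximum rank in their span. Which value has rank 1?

241

Sorted (ascending): 241, 254, 274, 394, 394, 483, 495, 502, 561
The 2 values of 394 occupy positions 4–5 → each gets rank 5.
Rank 1 → value 241.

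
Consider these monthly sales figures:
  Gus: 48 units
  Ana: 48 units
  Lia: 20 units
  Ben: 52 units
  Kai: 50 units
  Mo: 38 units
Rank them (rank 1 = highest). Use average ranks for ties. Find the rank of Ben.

Sorted (descending): 52, 50, 48, 48, 38, 20
The 2 values of 48 occupy positions 3–4 → average rank (3+4)/2 = 3.5.
Ben has value 52 units → rank 1.

1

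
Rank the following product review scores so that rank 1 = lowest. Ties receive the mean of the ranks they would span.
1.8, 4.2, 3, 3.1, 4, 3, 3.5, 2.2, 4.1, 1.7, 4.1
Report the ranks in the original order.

Sorted (ascending): 1.7, 1.8, 2.2, 3, 3, 3.1, 3.5, 4, 4.1, 4.1, 4.2
The 2 values of 3 occupy positions 4–5 → average rank (4+5)/2 = 4.5.
The 2 values of 4.1 occupy positions 9–10 → average rank (9+10)/2 = 9.5.

2, 11, 4.5, 6, 8, 4.5, 7, 3, 9.5, 1, 9.5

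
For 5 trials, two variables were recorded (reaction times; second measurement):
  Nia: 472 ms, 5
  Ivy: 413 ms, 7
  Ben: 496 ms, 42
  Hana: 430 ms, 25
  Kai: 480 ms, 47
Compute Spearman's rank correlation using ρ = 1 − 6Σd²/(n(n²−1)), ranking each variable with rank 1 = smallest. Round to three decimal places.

Ranks of variable 1: 3, 1, 5, 2, 4
Ranks of variable 2: 1, 2, 4, 3, 5
d = r₁ − r₂: 2, -1, 1, -1, -1
d²: 4, 1, 1, 1, 1; Σd² = 8
ρ = 1 − 6·8/(5·24) = 1 − 48/120 = 0.600

0.600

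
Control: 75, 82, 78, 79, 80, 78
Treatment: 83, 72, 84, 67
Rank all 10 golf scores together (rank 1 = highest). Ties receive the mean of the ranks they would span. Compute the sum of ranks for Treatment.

Sorted (descending): 84, 83, 82, 80, 79, 78, 78, 75, 72, 67
The 2 values of 78 occupy positions 6–7 → average rank (6+7)/2 = 6.5.
Treatment values → pooled ranks: 83→2, 72→9, 84→1, 67→10
Rank sum = 2 + 9 + 1 + 10 = 22

22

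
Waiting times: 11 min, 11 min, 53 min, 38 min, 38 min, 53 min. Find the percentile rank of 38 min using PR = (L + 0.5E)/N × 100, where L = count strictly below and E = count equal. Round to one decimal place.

N = 6.
Strictly below 38: 2. Equal to 38: 2.
PR = (2 + 0.5·2)/6 × 100 = 50.0

50.0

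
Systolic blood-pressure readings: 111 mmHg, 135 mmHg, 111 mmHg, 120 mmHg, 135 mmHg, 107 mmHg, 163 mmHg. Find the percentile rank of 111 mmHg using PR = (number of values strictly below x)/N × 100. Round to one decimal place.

N = 7.
Strictly below 111: 1. Equal to 111: 2.
PR = 1/7 × 100 = 14.3

14.3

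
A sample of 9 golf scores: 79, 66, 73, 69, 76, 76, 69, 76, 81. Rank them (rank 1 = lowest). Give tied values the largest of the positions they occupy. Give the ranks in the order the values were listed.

Sorted (ascending): 66, 69, 69, 73, 76, 76, 76, 79, 81
The 2 values of 69 occupy positions 2–3 → each gets rank 3.
The 3 values of 76 occupy positions 5–7 → each gets rank 7.

8, 1, 4, 3, 7, 7, 3, 7, 9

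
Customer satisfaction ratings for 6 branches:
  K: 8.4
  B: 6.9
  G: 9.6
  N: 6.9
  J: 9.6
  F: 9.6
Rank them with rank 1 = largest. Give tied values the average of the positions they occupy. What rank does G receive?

Sorted (descending): 9.6, 9.6, 9.6, 8.4, 6.9, 6.9
The 3 values of 9.6 occupy positions 1–3 → average rank 2.
The 2 values of 6.9 occupy positions 5–6 → average rank (5+6)/2 = 5.5.
G has value 9.6 → rank 2.

2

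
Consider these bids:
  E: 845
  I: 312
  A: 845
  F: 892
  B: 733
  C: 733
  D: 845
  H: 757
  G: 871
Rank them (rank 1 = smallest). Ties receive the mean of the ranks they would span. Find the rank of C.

2.5

Sorted (ascending): 312, 733, 733, 757, 845, 845, 845, 871, 892
The 2 values of 733 occupy positions 2–3 → average rank (2+3)/2 = 2.5.
The 3 values of 845 occupy positions 5–7 → average rank 6.
C has value 733 → rank 2.5.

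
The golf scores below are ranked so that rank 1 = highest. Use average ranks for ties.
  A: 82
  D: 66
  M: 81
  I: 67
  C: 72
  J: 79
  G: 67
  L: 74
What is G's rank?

6.5

Sorted (descending): 82, 81, 79, 74, 72, 67, 67, 66
The 2 values of 67 occupy positions 6–7 → average rank (6+7)/2 = 6.5.
G has value 67 → rank 6.5.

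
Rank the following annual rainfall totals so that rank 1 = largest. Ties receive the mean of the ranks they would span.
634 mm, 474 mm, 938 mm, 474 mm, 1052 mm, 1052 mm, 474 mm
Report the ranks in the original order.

Sorted (descending): 1052, 1052, 938, 634, 474, 474, 474
The 2 values of 1052 occupy positions 1–2 → average rank (1+2)/2 = 1.5.
The 3 values of 474 occupy positions 5–7 → average rank 6.

4, 6, 3, 6, 1.5, 1.5, 6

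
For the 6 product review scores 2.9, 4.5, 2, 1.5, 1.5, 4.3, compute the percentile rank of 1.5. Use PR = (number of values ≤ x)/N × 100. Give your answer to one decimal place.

33.3

N = 6.
Strictly below 1.5: 0. Equal to 1.5: 2.
PR = 2/6 × 100 = 33.3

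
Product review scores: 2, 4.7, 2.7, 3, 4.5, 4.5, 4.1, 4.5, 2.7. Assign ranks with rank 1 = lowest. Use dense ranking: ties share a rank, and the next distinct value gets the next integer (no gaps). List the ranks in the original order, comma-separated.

Sorted (ascending): 2, 2.7, 2.7, 3, 4.1, 4.5, 4.5, 4.5, 4.7
The 2 values of 2.7 share dense rank 2.
The 3 values of 4.5 share dense rank 5.
Remaining distinct values take the next consecutive integers.

1, 6, 2, 3, 5, 5, 4, 5, 2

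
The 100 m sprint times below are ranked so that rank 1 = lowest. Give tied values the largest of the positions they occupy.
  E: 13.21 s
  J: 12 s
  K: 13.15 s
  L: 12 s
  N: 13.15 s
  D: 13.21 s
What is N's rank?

Sorted (ascending): 12, 12, 13.15, 13.15, 13.21, 13.21
The 2 values of 12 occupy positions 1–2 → each gets rank 2.
The 2 values of 13.15 occupy positions 3–4 → each gets rank 4.
The 2 values of 13.21 occupy positions 5–6 → each gets rank 6.
N has value 13.15 s → rank 4.

4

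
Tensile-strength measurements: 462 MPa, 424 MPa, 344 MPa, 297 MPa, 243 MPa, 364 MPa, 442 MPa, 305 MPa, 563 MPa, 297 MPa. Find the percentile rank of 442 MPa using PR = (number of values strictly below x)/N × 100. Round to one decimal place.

70.0

N = 10.
Strictly below 442: 7. Equal to 442: 1.
PR = 7/10 × 100 = 70.0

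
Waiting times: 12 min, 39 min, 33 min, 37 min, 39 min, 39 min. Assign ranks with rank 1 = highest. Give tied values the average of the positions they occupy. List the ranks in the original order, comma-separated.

6, 2, 5, 4, 2, 2

Sorted (descending): 39, 39, 39, 37, 33, 12
The 3 values of 39 occupy positions 1–3 → average rank 2.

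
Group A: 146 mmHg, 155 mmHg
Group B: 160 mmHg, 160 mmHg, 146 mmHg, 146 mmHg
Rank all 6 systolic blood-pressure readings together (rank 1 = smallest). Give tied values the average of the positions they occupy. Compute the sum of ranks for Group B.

15

Sorted (ascending): 146, 146, 146, 155, 160, 160
The 3 values of 146 occupy positions 1–3 → average rank 2.
The 2 values of 160 occupy positions 5–6 → average rank (5+6)/2 = 5.5.
Group B values → pooled ranks: 160→5.5, 160→5.5, 146→2, 146→2
Rank sum = 5.5 + 5.5 + 2 + 2 = 15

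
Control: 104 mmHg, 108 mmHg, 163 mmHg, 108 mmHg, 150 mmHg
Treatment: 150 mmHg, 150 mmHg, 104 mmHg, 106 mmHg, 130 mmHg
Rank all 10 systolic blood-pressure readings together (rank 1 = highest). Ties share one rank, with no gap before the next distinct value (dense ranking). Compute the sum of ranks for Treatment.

Sorted (descending): 163, 150, 150, 150, 130, 108, 108, 106, 104, 104
The 3 values of 150 share dense rank 2.
The 2 values of 108 share dense rank 4.
The 2 values of 104 share dense rank 6.
Remaining distinct values take the next consecutive integers.
Treatment values → pooled ranks: 150→2, 150→2, 104→6, 106→5, 130→3
Rank sum = 2 + 2 + 6 + 5 + 3 = 18

18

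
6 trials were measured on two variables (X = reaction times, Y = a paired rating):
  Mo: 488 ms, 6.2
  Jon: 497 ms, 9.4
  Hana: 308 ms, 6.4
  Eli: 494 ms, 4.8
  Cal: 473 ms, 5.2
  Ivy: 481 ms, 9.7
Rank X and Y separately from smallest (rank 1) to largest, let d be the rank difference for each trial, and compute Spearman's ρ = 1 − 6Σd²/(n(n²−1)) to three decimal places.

-0.029

Ranks of variable 1: 4, 6, 1, 5, 2, 3
Ranks of variable 2: 3, 5, 4, 1, 2, 6
d = r₁ − r₂: 1, 1, -3, 4, 0, -3
d²: 1, 1, 9, 16, 0, 9; Σd² = 36
ρ = 1 − 6·36/(6·35) = 1 − 216/210 = -0.029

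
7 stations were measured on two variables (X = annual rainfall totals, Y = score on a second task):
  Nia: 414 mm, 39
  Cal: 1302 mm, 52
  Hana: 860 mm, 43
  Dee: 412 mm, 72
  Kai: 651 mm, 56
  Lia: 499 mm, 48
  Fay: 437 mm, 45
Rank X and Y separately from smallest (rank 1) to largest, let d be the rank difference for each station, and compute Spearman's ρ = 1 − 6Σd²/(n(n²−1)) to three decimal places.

Ranks of variable 1: 2, 7, 6, 1, 5, 4, 3
Ranks of variable 2: 1, 5, 2, 7, 6, 4, 3
d = r₁ − r₂: 1, 2, 4, -6, -1, 0, 0
d²: 1, 4, 16, 36, 1, 0, 0; Σd² = 58
ρ = 1 − 6·58/(7·48) = 1 − 348/336 = -0.036

-0.036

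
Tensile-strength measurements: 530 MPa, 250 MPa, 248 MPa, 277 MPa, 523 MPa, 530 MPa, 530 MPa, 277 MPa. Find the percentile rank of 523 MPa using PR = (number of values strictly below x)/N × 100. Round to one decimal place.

50.0

N = 8.
Strictly below 523: 4. Equal to 523: 1.
PR = 4/8 × 100 = 50.0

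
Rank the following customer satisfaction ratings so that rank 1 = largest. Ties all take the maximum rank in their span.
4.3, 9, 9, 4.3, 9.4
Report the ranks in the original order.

5, 3, 3, 5, 1

Sorted (descending): 9.4, 9, 9, 4.3, 4.3
The 2 values of 9 occupy positions 2–3 → each gets rank 3.
The 2 values of 4.3 occupy positions 4–5 → each gets rank 5.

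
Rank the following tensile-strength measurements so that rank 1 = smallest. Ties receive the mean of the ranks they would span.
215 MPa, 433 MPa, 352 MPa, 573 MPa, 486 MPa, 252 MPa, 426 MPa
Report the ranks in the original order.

Sorted (ascending): 215, 252, 352, 426, 433, 486, 573
No ties — each value takes its position as its rank.

1, 5, 3, 7, 6, 2, 4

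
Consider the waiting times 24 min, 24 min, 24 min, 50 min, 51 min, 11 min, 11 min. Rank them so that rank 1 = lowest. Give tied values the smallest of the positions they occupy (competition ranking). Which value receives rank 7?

51

Sorted (ascending): 11, 11, 24, 24, 24, 50, 51
The 2 values of 11 occupy positions 1–2 → each gets rank 1.
The 3 values of 24 occupy positions 3–5 → each gets rank 3.
Rank 7 → value 51.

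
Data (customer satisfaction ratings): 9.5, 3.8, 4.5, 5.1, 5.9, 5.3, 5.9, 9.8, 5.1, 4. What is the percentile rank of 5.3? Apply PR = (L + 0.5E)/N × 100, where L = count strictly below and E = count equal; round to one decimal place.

N = 10.
Strictly below 5.3: 5. Equal to 5.3: 1.
PR = (5 + 0.5·1)/10 × 100 = 55.0

55.0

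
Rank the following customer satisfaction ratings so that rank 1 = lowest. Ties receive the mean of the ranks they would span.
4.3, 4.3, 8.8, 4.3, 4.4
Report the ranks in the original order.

2, 2, 5, 2, 4

Sorted (ascending): 4.3, 4.3, 4.3, 4.4, 8.8
The 3 values of 4.3 occupy positions 1–3 → average rank 2.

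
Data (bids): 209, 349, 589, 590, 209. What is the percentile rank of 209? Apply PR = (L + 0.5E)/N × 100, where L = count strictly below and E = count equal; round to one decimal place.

N = 5.
Strictly below 209: 0. Equal to 209: 2.
PR = (0 + 0.5·2)/5 × 100 = 20.0

20.0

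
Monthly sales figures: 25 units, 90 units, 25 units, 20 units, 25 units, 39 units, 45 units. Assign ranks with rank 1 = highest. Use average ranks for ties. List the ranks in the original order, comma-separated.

Sorted (descending): 90, 45, 39, 25, 25, 25, 20
The 3 values of 25 occupy positions 4–6 → average rank 5.

5, 1, 5, 7, 5, 3, 2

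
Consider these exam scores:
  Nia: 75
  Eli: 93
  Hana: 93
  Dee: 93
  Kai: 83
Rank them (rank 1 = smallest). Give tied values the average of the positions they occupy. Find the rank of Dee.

Sorted (ascending): 75, 83, 93, 93, 93
The 3 values of 93 occupy positions 3–5 → average rank 4.
Dee has value 93 → rank 4.

4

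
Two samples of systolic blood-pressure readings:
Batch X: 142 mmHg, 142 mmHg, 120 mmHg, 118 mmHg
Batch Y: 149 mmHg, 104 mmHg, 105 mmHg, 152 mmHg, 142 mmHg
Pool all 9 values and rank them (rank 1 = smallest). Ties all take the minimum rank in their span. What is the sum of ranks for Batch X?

17

Sorted (ascending): 104, 105, 118, 120, 142, 142, 142, 149, 152
The 3 values of 142 occupy positions 5–7 → each gets rank 5.
Batch X values → pooled ranks: 142→5, 142→5, 120→4, 118→3
Rank sum = 5 + 5 + 4 + 3 = 17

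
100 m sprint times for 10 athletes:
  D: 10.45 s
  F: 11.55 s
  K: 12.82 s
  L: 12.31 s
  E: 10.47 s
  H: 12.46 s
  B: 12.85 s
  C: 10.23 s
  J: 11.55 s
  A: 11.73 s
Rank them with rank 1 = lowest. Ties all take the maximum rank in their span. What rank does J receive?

Sorted (ascending): 10.23, 10.45, 10.47, 11.55, 11.55, 11.73, 12.31, 12.46, 12.82, 12.85
The 2 values of 11.55 occupy positions 4–5 → each gets rank 5.
J has value 11.55 s → rank 5.

5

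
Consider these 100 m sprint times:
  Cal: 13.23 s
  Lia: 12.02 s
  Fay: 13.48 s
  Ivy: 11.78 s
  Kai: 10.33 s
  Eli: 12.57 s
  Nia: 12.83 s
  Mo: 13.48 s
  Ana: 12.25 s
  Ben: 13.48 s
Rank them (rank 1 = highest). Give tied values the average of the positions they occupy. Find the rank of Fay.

Sorted (descending): 13.48, 13.48, 13.48, 13.23, 12.83, 12.57, 12.25, 12.02, 11.78, 10.33
The 3 values of 13.48 occupy positions 1–3 → average rank 2.
Fay has value 13.48 s → rank 2.

2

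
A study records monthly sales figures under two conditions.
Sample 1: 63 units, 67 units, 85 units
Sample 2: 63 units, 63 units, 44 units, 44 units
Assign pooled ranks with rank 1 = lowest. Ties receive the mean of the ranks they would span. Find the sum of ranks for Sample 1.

Sorted (ascending): 44, 44, 63, 63, 63, 67, 85
The 2 values of 44 occupy positions 1–2 → average rank (1+2)/2 = 1.5.
The 3 values of 63 occupy positions 3–5 → average rank 4.
Sample 1 values → pooled ranks: 63→4, 67→6, 85→7
Rank sum = 4 + 6 + 7 = 17

17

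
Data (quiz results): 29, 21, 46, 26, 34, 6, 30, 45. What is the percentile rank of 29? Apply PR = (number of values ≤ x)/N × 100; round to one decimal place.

50.0

N = 8.
Strictly below 29: 3. Equal to 29: 1.
PR = 4/8 × 100 = 50.0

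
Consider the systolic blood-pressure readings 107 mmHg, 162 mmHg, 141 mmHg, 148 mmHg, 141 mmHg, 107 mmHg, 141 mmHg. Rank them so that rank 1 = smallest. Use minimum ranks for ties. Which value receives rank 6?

Sorted (ascending): 107, 107, 141, 141, 141, 148, 162
The 2 values of 107 occupy positions 1–2 → each gets rank 1.
The 3 values of 141 occupy positions 3–5 → each gets rank 3.
Rank 6 → value 148.

148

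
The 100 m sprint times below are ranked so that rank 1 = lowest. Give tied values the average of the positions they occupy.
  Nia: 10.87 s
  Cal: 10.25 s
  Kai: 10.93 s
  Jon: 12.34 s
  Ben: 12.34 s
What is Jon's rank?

Sorted (ascending): 10.25, 10.87, 10.93, 12.34, 12.34
The 2 values of 12.34 occupy positions 4–5 → average rank (4+5)/2 = 4.5.
Jon has value 12.34 s → rank 4.5.

4.5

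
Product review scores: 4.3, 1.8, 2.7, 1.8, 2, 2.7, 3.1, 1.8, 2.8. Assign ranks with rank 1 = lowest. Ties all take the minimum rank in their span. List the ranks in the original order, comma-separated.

Sorted (ascending): 1.8, 1.8, 1.8, 2, 2.7, 2.7, 2.8, 3.1, 4.3
The 3 values of 1.8 occupy positions 1–3 → each gets rank 1.
The 2 values of 2.7 occupy positions 5–6 → each gets rank 5.

9, 1, 5, 1, 4, 5, 8, 1, 7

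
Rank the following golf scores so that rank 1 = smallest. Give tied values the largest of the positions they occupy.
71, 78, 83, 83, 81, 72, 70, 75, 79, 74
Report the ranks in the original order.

2, 6, 10, 10, 8, 3, 1, 5, 7, 4

Sorted (ascending): 70, 71, 72, 74, 75, 78, 79, 81, 83, 83
The 2 values of 83 occupy positions 9–10 → each gets rank 10.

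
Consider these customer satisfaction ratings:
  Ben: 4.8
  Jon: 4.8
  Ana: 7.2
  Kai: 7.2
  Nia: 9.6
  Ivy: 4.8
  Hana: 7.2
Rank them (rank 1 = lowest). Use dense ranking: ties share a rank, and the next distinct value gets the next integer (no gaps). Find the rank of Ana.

Sorted (ascending): 4.8, 4.8, 4.8, 7.2, 7.2, 7.2, 9.6
The 3 values of 4.8 share dense rank 1.
The 3 values of 7.2 share dense rank 2.
Remaining distinct values take the next consecutive integers.
Ana has value 7.2 → rank 2.

2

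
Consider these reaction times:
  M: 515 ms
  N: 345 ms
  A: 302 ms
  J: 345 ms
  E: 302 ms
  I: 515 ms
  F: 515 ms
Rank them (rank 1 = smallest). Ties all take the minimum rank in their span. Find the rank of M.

Sorted (ascending): 302, 302, 345, 345, 515, 515, 515
The 2 values of 302 occupy positions 1–2 → each gets rank 1.
The 2 values of 345 occupy positions 3–4 → each gets rank 3.
The 3 values of 515 occupy positions 5–7 → each gets rank 5.
M has value 515 ms → rank 5.

5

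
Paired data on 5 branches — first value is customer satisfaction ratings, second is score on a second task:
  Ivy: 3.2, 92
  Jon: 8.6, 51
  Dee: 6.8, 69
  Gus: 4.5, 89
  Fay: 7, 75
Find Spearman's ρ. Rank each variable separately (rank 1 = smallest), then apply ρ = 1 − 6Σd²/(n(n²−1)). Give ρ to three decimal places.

-0.900

Ranks of variable 1: 1, 5, 3, 2, 4
Ranks of variable 2: 5, 1, 2, 4, 3
d = r₁ − r₂: -4, 4, 1, -2, 1
d²: 16, 16, 1, 4, 1; Σd² = 38
ρ = 1 − 6·38/(5·24) = 1 − 228/120 = -0.900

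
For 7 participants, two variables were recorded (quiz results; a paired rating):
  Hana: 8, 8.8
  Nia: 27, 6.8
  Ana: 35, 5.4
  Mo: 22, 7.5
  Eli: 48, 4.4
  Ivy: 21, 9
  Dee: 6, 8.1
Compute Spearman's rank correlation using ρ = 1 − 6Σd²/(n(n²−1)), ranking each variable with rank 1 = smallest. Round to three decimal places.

-0.857

Ranks of variable 1: 2, 5, 6, 4, 7, 3, 1
Ranks of variable 2: 6, 3, 2, 4, 1, 7, 5
d = r₁ − r₂: -4, 2, 4, 0, 6, -4, -4
d²: 16, 4, 16, 0, 36, 16, 16; Σd² = 104
ρ = 1 − 6·104/(7·48) = 1 − 624/336 = -0.857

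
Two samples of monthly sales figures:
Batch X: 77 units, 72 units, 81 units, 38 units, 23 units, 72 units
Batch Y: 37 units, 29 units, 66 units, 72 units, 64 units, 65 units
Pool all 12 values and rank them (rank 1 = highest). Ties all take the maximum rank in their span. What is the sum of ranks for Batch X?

Sorted (descending): 81, 77, 72, 72, 72, 66, 65, 64, 38, 37, 29, 23
The 3 values of 72 occupy positions 3–5 → each gets rank 5.
Batch X values → pooled ranks: 77→2, 72→5, 81→1, 38→9, 23→12, 72→5
Rank sum = 2 + 5 + 1 + 9 + 12 + 5 = 34

34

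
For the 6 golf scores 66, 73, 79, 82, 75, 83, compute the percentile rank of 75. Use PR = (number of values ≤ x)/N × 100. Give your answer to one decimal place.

N = 6.
Strictly below 75: 2. Equal to 75: 1.
PR = 3/6 × 100 = 50.0

50.0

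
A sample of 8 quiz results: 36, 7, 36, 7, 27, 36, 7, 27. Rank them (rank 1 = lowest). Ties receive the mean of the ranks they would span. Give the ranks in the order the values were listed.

7, 2, 7, 2, 4.5, 7, 2, 4.5

Sorted (ascending): 7, 7, 7, 27, 27, 36, 36, 36
The 3 values of 7 occupy positions 1–3 → average rank 2.
The 2 values of 27 occupy positions 4–5 → average rank (4+5)/2 = 4.5.
The 3 values of 36 occupy positions 6–8 → average rank 7.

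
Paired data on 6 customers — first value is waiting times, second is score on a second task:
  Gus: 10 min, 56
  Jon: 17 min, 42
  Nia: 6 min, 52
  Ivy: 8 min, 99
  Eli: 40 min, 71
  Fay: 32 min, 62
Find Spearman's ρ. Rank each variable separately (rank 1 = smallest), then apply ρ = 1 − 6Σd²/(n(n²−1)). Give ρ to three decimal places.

Ranks of variable 1: 3, 4, 1, 2, 6, 5
Ranks of variable 2: 3, 1, 2, 6, 5, 4
d = r₁ − r₂: 0, 3, -1, -4, 1, 1
d²: 0, 9, 1, 16, 1, 1; Σd² = 28
ρ = 1 − 6·28/(6·35) = 1 − 168/210 = 0.200

0.200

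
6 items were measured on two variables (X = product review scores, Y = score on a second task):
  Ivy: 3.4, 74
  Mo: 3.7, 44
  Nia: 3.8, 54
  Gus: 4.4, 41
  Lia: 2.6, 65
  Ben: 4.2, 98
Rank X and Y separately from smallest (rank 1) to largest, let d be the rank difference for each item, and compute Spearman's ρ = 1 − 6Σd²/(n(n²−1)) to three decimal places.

Ranks of variable 1: 2, 3, 4, 6, 1, 5
Ranks of variable 2: 5, 2, 3, 1, 4, 6
d = r₁ − r₂: -3, 1, 1, 5, -3, -1
d²: 9, 1, 1, 25, 9, 1; Σd² = 46
ρ = 1 − 6·46/(6·35) = 1 − 276/210 = -0.314

-0.314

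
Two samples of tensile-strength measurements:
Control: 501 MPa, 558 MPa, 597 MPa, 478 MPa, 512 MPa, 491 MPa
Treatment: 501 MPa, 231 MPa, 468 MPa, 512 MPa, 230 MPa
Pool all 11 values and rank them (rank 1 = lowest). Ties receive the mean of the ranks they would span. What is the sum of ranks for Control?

Sorted (ascending): 230, 231, 468, 478, 491, 501, 501, 512, 512, 558, 597
The 2 values of 501 occupy positions 6–7 → average rank (6+7)/2 = 6.5.
The 2 values of 512 occupy positions 8–9 → average rank (8+9)/2 = 8.5.
Control values → pooled ranks: 501→6.5, 558→10, 597→11, 478→4, 512→8.5, 491→5
Rank sum = 6.5 + 10 + 11 + 4 + 8.5 + 5 = 45

45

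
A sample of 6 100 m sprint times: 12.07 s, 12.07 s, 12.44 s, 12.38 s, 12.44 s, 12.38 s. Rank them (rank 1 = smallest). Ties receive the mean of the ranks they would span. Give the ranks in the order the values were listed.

Sorted (ascending): 12.07, 12.07, 12.38, 12.38, 12.44, 12.44
The 2 values of 12.07 occupy positions 1–2 → average rank (1+2)/2 = 1.5.
The 2 values of 12.38 occupy positions 3–4 → average rank (3+4)/2 = 3.5.
The 2 values of 12.44 occupy positions 5–6 → average rank (5+6)/2 = 5.5.

1.5, 1.5, 5.5, 3.5, 5.5, 3.5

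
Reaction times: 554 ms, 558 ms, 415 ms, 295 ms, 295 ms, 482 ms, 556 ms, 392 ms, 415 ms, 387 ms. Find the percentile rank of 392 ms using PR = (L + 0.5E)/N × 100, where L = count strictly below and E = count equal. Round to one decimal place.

35.0

N = 10.
Strictly below 392: 3. Equal to 392: 1.
PR = (3 + 0.5·1)/10 × 100 = 35.0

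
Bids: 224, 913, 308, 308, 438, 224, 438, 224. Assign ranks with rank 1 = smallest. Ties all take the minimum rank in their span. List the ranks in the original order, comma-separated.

1, 8, 4, 4, 6, 1, 6, 1

Sorted (ascending): 224, 224, 224, 308, 308, 438, 438, 913
The 3 values of 224 occupy positions 1–3 → each gets rank 1.
The 2 values of 308 occupy positions 4–5 → each gets rank 4.
The 2 values of 438 occupy positions 6–7 → each gets rank 6.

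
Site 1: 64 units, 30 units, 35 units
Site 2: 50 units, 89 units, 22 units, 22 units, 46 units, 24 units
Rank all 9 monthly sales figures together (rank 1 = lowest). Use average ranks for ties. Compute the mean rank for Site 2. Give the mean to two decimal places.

Sorted (ascending): 22, 22, 24, 30, 35, 46, 50, 64, 89
The 2 values of 22 occupy positions 1–2 → average rank (1+2)/2 = 1.5.
Site 2 values → pooled ranks: 50→7, 89→9, 22→1.5, 22→1.5, 46→6, 24→3
Mean rank = (7 + 9 + 1.5 + 1.5 + 6 + 3) / 6 = 4.67

4.67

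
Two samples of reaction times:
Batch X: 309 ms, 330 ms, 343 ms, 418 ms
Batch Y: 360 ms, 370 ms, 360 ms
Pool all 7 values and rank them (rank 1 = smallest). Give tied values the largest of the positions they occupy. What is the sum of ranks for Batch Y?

Sorted (ascending): 309, 330, 343, 360, 360, 370, 418
The 2 values of 360 occupy positions 4–5 → each gets rank 5.
Batch Y values → pooled ranks: 360→5, 370→6, 360→5
Rank sum = 5 + 6 + 5 = 16

16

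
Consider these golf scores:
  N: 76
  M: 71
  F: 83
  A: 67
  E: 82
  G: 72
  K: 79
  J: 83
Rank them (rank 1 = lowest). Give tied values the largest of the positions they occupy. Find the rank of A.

1

Sorted (ascending): 67, 71, 72, 76, 79, 82, 83, 83
The 2 values of 83 occupy positions 7–8 → each gets rank 8.
A has value 67 → rank 1.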